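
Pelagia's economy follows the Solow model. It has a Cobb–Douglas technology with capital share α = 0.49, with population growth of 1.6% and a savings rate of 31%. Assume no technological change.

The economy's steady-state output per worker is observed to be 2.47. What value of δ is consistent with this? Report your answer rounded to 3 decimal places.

δ ≈ 0.105

In steady state, investment equals break-even investment: s·k^α = (n + δ)·k.
Since y* = [s/(n + δ)]^(α/(1−α)), we have s/(n + δ) = (y*)^((1−α)/α) = 2.47^1.0408 = 2.5628.
Therefore n + δ = s / 2.5628 = 0.31 / 2.5628 = 0.1210, so δ = 0.1210 − 0.016 = 0.1050.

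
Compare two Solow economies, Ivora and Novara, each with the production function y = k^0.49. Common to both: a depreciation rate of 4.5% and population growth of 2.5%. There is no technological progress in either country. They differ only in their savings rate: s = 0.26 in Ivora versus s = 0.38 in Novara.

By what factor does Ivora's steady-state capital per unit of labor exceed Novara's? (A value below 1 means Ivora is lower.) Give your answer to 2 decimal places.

k*_I / k*_N ≈ 0.48

Steady-state k* = [s/(n + δ)]^(1/(1−α)), so the ratio is [ (s_I/(n + δ)_I) / (s_N/(n + δ)_N) ]^1.9608.
s_I/(n + δ)_I = 0.26/0.070 = 3.7143; s_N/(n + δ)_N = 0.38/0.070 = 5.4286.
Ratio = (3.7143/5.4286)^1.9608 = 0.6842^1.9608 ≈ 0.4751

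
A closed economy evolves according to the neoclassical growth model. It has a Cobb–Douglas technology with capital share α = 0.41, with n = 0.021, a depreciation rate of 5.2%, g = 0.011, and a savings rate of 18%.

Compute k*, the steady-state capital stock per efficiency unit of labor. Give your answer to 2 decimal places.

Steady state requires s·f(k) = (n + g + δ)·k, i.e. s·k^α = (n + g + δ)·k.
Rearranging, k^(1−α) = s / (n + g + δ).
k^0.59 = 0.18 / (0.021 + 0.011 + 0.052) = 0.18 / 0.084 = 2.1429
k* = 2.1429^(1/0.59) ≈ 3.6393

k* ≈ 3.64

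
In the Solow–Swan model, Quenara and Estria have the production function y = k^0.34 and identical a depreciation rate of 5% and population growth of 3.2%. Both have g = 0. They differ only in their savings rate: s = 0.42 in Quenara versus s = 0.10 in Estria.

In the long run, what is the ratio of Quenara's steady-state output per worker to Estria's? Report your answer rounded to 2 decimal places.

Steady-state y* = [s/(n + δ)]^(α/(1−α)), so the ratio is [ (s_Q/(n + δ)_Q) / (s_E/(n + δ)_E) ]^0.5152.
s_Q/(n + δ)_Q = 0.42/0.082 = 5.1220; s_E/(n + δ)_E = 0.10/0.082 = 1.2195.
Ratio = (5.1220/1.2195)^0.5152 = 4.2001^0.5152 ≈ 2.0946

y*_Q / y*_E ≈ 2.09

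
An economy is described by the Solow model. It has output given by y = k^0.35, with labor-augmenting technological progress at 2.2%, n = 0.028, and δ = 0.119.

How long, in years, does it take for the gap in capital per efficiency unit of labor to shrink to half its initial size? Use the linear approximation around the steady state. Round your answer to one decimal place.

t_½ ≈ 6.3 years

Near the steady state the convergence rate is λ = (1 − α)(n + g + δ).
λ = (1 − 0.35) × 0.169 = 0.65 × 0.169 = 0.10985
Half-life = ln 2 / λ = 0.6931 / 0.10985 ≈ 6.31 years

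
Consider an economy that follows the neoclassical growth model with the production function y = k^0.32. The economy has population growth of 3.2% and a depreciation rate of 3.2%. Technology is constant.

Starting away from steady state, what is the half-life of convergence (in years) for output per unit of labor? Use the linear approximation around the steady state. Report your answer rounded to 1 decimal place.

about 15.9 years

Near the steady state the convergence rate is λ = (1 − α)(n + δ).
λ = (1 − 0.32) × 0.064 = 0.68 × 0.064 = 0.04352
Half-life = ln 2 / λ = 0.6931 / 0.04352 ≈ 15.93 years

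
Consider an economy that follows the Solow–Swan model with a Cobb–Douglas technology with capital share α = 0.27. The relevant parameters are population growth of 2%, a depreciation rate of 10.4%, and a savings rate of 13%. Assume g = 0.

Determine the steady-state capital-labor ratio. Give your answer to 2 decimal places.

k* = 1.07

At the steady state, Δk = 0, so s·k^α = (n + δ)·k.
Rearranging, k^(1−α) = s / (n + δ).
k^0.73 = 0.13 / (0.020 + 0.104) = 0.13 / 0.124 = 1.0484
k* = 1.0484^(1/0.73) ≈ 1.0669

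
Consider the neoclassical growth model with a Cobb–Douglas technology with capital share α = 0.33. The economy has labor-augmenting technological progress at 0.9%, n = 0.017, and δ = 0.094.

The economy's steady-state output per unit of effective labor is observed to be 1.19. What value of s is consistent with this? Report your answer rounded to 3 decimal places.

s ≈ 0.171

In steady state, investment equals break-even investment: s·k^α = (n + g + δ)·k.
Since y* = [s/(n + g + δ)]^(α/(1−α)), we have s/(n + g + δ) = (y*)^((1−α)/α) = 1.19^2.0303 = 1.4236.
Therefore s = 1.4236 × (n + g + δ) = 1.4236 × 0.120 = 0.1708.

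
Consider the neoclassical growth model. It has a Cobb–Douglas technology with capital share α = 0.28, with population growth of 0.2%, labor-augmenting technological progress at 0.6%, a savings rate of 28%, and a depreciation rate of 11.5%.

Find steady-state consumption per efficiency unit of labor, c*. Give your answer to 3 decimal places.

Steady state requires s·f(k) = (n + g + δ)·k, i.e. s·k^α = (n + g + δ)·k.
Rearranging, k^(1−α) = s / (n + g + δ).
k^0.72 = 0.28 / (0.002 + 0.006 + 0.115) = 0.28 / 0.123 = 2.2764
k* = 2.2764^(1/0.72) ≈ 3.1346
y* = (k*)^α = 3.1346^0.28 ≈ 1.3770
c* = (1 − s)·y* = (1 − 0.28) × 1.3770 ≈ 0.9914

c* = 0.991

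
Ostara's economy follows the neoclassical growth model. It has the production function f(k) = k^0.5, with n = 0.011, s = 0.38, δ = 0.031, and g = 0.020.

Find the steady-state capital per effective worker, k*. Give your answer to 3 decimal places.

k* ≈ 37.565

At the steady state, Δk = 0, so s·k^α = (n + g + δ)·k.
Dividing both sides by k: k^(1−α) = s / (n + g + δ).
k^0.5 = 0.38 / (0.011 + 0.020 + 0.031) = 0.38 / 0.062 = 6.1290
k* = 6.1290^(1/0.5) ≈ 37.5646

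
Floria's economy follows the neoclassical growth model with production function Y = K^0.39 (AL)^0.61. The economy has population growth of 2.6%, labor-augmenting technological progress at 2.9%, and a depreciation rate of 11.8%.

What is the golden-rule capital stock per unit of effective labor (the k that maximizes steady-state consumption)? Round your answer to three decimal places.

The golden rule sets f'(k) = n + g + δ, i.e. α·k^(α−1) = n + g + δ.
So k^(1−α) = α / (n + g + δ) = 0.39 / 0.173 = 2.2543.
k_gold = 2.2543^(1/0.61) ≈ 3.7906

k_gold ≈ 3.791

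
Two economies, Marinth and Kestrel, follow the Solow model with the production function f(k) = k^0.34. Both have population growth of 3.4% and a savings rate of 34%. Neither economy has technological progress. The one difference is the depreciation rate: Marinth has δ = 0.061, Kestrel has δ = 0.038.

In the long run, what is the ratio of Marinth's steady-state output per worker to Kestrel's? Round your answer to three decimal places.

ratio ≈ 0.867

Steady-state y* = [s/(n + δ)]^(α/(1−α)), so the ratio is [ (s_M/(n + δ)_M) / (s_K/(n + δ)_K) ]^0.5152.
s_M/(n + δ)_M = 0.34/0.095 = 3.5789; s_K/(n + δ)_K = 0.34/0.072 = 4.7222.
Ratio = (3.5789/4.7222)^0.5152 = 0.7579^0.5152 ≈ 0.8669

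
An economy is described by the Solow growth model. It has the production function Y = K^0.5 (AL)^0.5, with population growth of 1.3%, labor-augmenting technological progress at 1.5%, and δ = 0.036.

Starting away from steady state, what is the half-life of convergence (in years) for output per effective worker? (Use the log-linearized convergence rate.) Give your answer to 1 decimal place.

Near the steady state the convergence rate is λ = (1 − α)(n + g + δ).
λ = (1 − 0.5) × 0.064 = 0.5 × 0.064 = 0.0320
Half-life = ln 2 / λ = 0.6931 / 0.0320 ≈ 21.66 years

t_½ ≈ 21.7 years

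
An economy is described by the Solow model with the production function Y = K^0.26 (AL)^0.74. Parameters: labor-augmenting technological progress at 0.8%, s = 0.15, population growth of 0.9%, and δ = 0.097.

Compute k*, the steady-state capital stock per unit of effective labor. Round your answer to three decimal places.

k* = 1.449

At the steady state, Δk = 0, so s·k^α = (n + g + δ)·k.
Rearranging, k^(1−α) = s / (n + g + δ).
k^0.74 = 0.15 / (0.009 + 0.008 + 0.097) = 0.15 / 0.114 = 1.3158
k* = 1.3158^(1/0.74) ≈ 1.4490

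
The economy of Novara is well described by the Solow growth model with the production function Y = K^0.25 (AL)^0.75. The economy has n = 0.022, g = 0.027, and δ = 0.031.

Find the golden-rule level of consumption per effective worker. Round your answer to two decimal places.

At the golden rule, f'(k) = n + g + δ, so α·k^(α−1) = n + g + δ and k_gold = (α/(n + g + δ))^(1/(1−α)).
k_gold = (0.25/0.080)^(1/0.75) = 3.1250^1.3333 ≈ 4.5686
c_gold = f(k_gold) − (n + g + δ)·k_gold = 1.4620 − 0.080×4.5686 ≈ 1.0965

c_gold ≈ 1.10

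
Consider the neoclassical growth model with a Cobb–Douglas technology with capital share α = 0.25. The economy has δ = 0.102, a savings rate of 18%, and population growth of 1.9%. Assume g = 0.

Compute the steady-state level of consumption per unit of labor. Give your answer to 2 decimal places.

In steady state, investment equals break-even investment: s·k^α = (n + δ)·k.
Dividing both sides by k: k^(1−α) = s / (n + δ).
k^0.75 = 0.18 / (0.019 + 0.102) = 0.18 / 0.121 = 1.4876
k* = 1.4876^(1/0.75) ≈ 1.6982
y* = (k*)^α = 1.6982^0.25 ≈ 1.1416
c* = (1 − s)·y* = (1 − 0.18) × 1.1416 ≈ 0.9361

c* = 0.94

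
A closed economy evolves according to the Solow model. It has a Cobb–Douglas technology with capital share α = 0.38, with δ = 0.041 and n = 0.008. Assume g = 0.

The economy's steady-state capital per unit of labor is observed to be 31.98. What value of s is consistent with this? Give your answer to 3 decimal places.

s ≈ 0.420

Steady state requires s·f(k) = (n + δ)·k, i.e. s·k^α = (n + δ)·k.
So s / (n + δ) = (k*)^(1−α) = 31.98^0.62 = 8.5709.
Therefore s = 8.5709 × (n + δ) = 8.5709 × 0.049 = 0.4200.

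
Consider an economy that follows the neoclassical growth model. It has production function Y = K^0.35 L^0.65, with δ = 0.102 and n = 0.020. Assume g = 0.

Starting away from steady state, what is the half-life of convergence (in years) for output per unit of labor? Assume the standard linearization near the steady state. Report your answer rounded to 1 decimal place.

half-life ≈ 8.7 years

Near the steady state the convergence rate is λ = (1 − α)(n + δ).
λ = (1 − 0.35) × 0.122 = 0.65 × 0.122 = 0.0793
Half-life = ln 2 / λ = 0.6931 / 0.0793 ≈ 8.74 years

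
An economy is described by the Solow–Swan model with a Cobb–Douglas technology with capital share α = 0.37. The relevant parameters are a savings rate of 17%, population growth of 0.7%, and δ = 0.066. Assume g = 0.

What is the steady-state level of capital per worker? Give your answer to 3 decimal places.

k* ≈ 3.826

In steady state, investment equals break-even investment: s·k^α = (n + δ)·k.
Dividing both sides by k: k^(1−α) = s / (n + δ).
k^0.63 = 0.17 / (0.007 + 0.066) = 0.17 / 0.073 = 2.3288
k* = 2.3288^(1/0.63) ≈ 3.8260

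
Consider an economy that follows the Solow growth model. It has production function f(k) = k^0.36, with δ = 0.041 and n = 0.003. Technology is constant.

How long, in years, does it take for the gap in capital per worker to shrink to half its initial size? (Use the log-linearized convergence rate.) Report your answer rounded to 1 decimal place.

Near the steady state the convergence rate is λ = (1 − α)(n + δ).
λ = (1 − 0.36) × 0.044 = 0.64 × 0.044 = 0.02816
Half-life = ln 2 / λ = 0.6931 / 0.02816 ≈ 24.61 years

t_½ ≈ 24.6 years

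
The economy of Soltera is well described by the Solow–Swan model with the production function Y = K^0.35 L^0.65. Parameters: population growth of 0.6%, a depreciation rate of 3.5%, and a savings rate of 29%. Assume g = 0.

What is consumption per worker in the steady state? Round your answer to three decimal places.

In steady state, investment equals break-even investment: s·k^α = (n + δ)·k.
Dividing both sides by k: k^(1−α) = s / (n + δ).
k^0.65 = 0.29 / (0.006 + 0.035) = 0.29 / 0.041 = 7.0732
k* = 7.0732^(1/0.65) ≈ 20.2816
y* = (k*)^α = 20.2816^0.35 ≈ 2.8674
c* = (1 − s)·y* = (1 − 0.29) × 2.8674 ≈ 2.0359

c* ≈ 2.036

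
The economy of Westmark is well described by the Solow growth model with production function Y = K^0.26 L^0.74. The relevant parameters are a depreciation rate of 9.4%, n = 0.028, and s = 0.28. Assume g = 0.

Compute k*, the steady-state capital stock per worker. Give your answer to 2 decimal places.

k* ≈ 3.07

At the steady state, Δk = 0, so s·k^α = (n + δ)·k.
Dividing both sides by k: k^(1−α) = s / (n + δ).
k^0.74 = 0.28 / (0.028 + 0.094) = 0.28 / 0.122 = 2.2951
k* = 2.2951^(1/0.74) ≈ 3.0731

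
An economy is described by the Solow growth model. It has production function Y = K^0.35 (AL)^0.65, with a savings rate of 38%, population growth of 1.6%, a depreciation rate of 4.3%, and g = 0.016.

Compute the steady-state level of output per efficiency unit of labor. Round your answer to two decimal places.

y* = 2.40

In steady state, investment equals break-even investment: s·k^α = (n + g + δ)·k.
Rearranging, k^(1−α) = s / (n + g + δ).
k^0.65 = 0.38 / (0.016 + 0.016 + 0.043) = 0.38 / 0.075 = 5.0667
k* = 5.0667^(1/0.65) ≈ 12.1393
y* = (k*)^α = 12.1393^0.35 ≈ 2.3959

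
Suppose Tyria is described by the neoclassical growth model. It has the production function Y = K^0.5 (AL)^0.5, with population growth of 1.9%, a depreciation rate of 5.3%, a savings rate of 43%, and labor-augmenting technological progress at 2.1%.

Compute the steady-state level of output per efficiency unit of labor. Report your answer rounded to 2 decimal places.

In steady state, investment equals break-even investment: s·k^α = (n + g + δ)·k.
Dividing both sides by k: k^(1−α) = s / (n + g + δ).
k^0.5 = 0.43 / (0.019 + 0.021 + 0.053) = 0.43 / 0.093 = 4.6237
k* = 4.6237^(1/0.5) ≈ 21.3786
y* = (k*)^α = 21.3786^0.5 ≈ 4.6237

y* ≈ 4.62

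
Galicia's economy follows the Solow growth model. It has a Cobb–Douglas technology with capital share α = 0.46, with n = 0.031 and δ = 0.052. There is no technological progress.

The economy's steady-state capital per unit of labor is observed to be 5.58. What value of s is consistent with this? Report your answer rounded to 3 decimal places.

s ≈ 0.210

At the steady state, Δk = 0, so s·k^α = (n + δ)·k.
So s / (n + δ) = (k*)^(1−α) = 5.58^0.54 = 2.5304.
Therefore s = 2.5304 × (n + δ) = 2.5304 × 0.083 = 0.2100.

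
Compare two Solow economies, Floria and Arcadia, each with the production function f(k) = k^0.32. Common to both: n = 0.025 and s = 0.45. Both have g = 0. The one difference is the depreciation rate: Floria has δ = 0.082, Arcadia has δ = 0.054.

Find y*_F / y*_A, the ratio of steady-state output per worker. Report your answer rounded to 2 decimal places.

Steady-state y* = [s/(n + δ)]^(α/(1−α)), so the ratio is [ (s_F/(n + δ)_F) / (s_A/(n + δ)_A) ]^0.4706.
s_F/(n + δ)_F = 0.45/0.107 = 4.2056; s_A/(n + δ)_A = 0.45/0.079 = 5.6962.
Ratio = (4.2056/5.6962)^0.4706 = 0.7383^0.4706 ≈ 0.8669

y*_F / y*_A ≈ 0.87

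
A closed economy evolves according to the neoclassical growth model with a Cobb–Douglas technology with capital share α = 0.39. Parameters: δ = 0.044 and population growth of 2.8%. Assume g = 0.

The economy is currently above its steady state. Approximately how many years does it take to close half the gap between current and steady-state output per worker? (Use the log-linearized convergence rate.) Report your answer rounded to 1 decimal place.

t_½ ≈ 15.8 years

Near the steady state the convergence rate is λ = (1 − α)(n + δ).
λ = (1 − 0.39) × 0.072 = 0.61 × 0.072 = 0.04392
Half-life = ln 2 / λ = 0.6931 / 0.04392 ≈ 15.78 years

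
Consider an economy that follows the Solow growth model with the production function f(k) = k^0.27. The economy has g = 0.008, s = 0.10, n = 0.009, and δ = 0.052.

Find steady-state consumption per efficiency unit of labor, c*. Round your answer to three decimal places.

c* ≈ 1.032

In steady state, investment equals break-even investment: s·k^α = (n + g + δ)·k.
Dividing both sides by k: k^(1−α) = s / (n + g + δ).
k^0.73 = 0.10 / (0.009 + 0.008 + 0.052) = 0.10 / 0.069 = 1.4493
k* = 1.4493^(1/0.73) ≈ 1.6625
y* = (k*)^α = 1.6625^0.27 ≈ 1.1471
c* = (1 − s)·y* = (1 − 0.10) × 1.1471 ≈ 1.0324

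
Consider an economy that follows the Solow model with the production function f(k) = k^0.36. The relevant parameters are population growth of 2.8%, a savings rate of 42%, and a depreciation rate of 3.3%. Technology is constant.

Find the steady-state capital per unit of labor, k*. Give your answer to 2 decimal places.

k* = 20.38

In steady state, investment equals break-even investment: s·k^α = (n + δ)·k.
Dividing both sides by k: k^(1−α) = s / (n + δ).
k^0.64 = 0.42 / (0.028 + 0.033) = 0.42 / 0.061 = 6.8852
k* = 6.8852^(1/0.64) ≈ 20.3819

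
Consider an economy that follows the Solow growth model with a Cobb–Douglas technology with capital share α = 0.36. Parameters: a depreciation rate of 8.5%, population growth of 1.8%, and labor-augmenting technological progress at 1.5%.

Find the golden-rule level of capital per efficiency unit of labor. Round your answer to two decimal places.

The golden rule sets f'(k) = n + g + δ, i.e. α·k^(α−1) = n + g + δ.
So k^(1−α) = α / (n + g + δ) = 0.36 / 0.118 = 3.0508.
k_gold = 3.0508^(1/0.64) ≈ 5.7134

k_gold ≈ 5.71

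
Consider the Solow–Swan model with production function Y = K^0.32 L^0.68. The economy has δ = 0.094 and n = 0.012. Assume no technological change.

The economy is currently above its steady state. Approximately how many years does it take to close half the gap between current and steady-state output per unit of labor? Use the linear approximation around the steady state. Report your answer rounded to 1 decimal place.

t_½ ≈ 9.6 years

Near the steady state the convergence rate is λ = (1 − α)(n + δ).
λ = (1 − 0.32) × 0.106 = 0.68 × 0.106 = 0.07208
Half-life = ln 2 / λ = 0.6931 / 0.07208 ≈ 9.62 years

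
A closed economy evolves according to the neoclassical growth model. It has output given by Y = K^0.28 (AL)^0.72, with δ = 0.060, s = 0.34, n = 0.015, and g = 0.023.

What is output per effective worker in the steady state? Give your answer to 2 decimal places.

In steady state, investment equals break-even investment: s·k^α = (n + g + δ)·k.
Dividing both sides by k: k^(1−α) = s / (n + g + δ).
k^0.72 = 0.34 / (0.015 + 0.023 + 0.060) = 0.34 / 0.098 = 3.4694
k* = 3.4694^(1/0.72) ≈ 5.6280
y* = (k*)^α = 5.6280^0.28 ≈ 1.6222

y* ≈ 1.62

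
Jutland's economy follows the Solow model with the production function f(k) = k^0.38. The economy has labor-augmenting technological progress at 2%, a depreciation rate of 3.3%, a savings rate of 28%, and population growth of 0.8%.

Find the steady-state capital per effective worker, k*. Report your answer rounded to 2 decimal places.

Steady state requires s·f(k) = (n + g + δ)·k, i.e. s·k^α = (n + g + δ)·k.
Rearranging, k^(1−α) = s / (n + g + δ).
k^0.62 = 0.28 / (0.008 + 0.020 + 0.033) = 0.28 / 0.061 = 4.5902
k* = 4.5902^(1/0.62) ≈ 11.6807

k* = 11.68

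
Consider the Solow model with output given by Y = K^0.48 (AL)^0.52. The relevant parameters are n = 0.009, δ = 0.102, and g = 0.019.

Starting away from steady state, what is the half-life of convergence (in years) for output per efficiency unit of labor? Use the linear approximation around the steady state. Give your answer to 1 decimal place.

Near the steady state the convergence rate is λ = (1 − α)(n + g + δ).
λ = (1 − 0.48) × 0.130 = 0.52 × 0.130 = 0.0676
Half-life = ln 2 / λ = 0.6931 / 0.0676 ≈ 10.25 years

about 10.3 years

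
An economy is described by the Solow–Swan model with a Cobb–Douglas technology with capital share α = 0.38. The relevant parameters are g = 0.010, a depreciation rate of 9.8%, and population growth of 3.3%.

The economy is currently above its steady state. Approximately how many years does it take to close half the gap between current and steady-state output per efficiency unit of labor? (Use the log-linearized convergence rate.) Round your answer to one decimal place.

Near the steady state the convergence rate is λ = (1 − α)(n + g + δ).
λ = (1 − 0.38) × 0.141 = 0.62 × 0.141 = 0.08742
Half-life = ln 2 / λ = 0.6931 / 0.08742 ≈ 7.93 years

half-life ≈ 7.9 years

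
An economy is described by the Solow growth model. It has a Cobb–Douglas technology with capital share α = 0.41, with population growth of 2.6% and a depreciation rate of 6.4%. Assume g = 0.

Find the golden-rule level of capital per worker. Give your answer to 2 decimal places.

k_gold ≈ 13.07

The golden rule sets f'(k) = n + δ, i.e. α·k^(α−1) = n + δ.
So k^(1−α) = α / (n + δ) = 0.41 / 0.090 = 4.5556.
k_gold = 4.5556^(1/0.59) ≈ 13.0671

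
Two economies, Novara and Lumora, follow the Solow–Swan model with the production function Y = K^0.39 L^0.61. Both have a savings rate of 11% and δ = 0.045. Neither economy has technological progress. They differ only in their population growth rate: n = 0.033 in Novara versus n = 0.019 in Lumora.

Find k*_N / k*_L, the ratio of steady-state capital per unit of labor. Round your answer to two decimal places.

Steady-state k* = [s/(n + δ)]^(1/(1−α)), so the ratio is [ (s_N/(n + δ)_N) / (s_L/(n + δ)_L) ]^1.6393.
s_N/(n + δ)_N = 0.11/0.078 = 1.4103; s_L/(n + δ)_L = 0.11/0.064 = 1.7188.
Ratio = (1.4103/1.7188)^1.6393 = 0.8205^1.6393 ≈ 0.7230

ratio ≈ 0.72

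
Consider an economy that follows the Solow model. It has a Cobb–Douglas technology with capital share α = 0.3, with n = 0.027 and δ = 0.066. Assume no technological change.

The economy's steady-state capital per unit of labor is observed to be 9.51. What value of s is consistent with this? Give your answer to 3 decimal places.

In steady state, investment equals break-even investment: s·k^α = (n + δ)·k.
So s / (n + δ) = (k*)^(1−α) = 9.51^0.7 = 4.8387.
Therefore s = 4.8387 × (n + δ) = 4.8387 × 0.093 = 0.4500.

s ≈ 0.450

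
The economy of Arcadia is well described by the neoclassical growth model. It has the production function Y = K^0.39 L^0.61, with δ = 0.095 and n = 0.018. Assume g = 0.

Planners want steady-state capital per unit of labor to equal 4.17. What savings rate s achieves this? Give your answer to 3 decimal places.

At the steady state, Δk = 0, so s·k^α = (n + δ)·k.
So s / (n + δ) = (k*)^(1−α) = 4.17^0.61 = 2.3894.
Therefore s = 2.3894 × (n + δ) = 2.3894 × 0.113 = 0.2700.

s ≈ 0.270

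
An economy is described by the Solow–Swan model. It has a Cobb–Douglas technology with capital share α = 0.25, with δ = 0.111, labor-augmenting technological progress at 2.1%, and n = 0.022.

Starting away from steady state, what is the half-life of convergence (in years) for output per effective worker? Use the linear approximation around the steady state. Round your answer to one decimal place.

about 6.0 years

Near the steady state the convergence rate is λ = (1 − α)(n + g + δ).
λ = (1 − 0.25) × 0.154 = 0.75 × 0.154 = 0.1155
Half-life = ln 2 / λ = 0.6931 / 0.1155 ≈ 6.00 years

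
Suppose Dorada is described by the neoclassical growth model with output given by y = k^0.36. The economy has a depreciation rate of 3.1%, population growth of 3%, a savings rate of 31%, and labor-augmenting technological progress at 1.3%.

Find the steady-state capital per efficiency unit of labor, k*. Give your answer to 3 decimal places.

In steady state, investment equals break-even investment: s·k^α = (n + g + δ)·k.
Rearranging, k^(1−α) = s / (n + g + δ).
k^0.64 = 0.31 / (0.030 + 0.013 + 0.031) = 0.31 / 0.074 = 4.1892
k* = 4.1892^(1/0.64) ≈ 9.3773

k* = 9.377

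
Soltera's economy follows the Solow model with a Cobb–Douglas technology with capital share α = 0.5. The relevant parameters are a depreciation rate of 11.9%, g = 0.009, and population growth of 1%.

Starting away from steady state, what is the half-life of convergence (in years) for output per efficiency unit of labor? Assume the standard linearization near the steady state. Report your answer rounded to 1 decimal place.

Near the steady state the convergence rate is λ = (1 − α)(n + g + δ).
λ = (1 − 0.5) × 0.138 = 0.5 × 0.138 = 0.0690
Half-life = ln 2 / λ = 0.6931 / 0.0690 ≈ 10.04 years

t_½ ≈ 10.0 years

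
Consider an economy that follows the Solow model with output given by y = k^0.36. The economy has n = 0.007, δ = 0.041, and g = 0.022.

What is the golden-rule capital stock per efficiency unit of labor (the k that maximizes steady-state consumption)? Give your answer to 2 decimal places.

k_gold ≈ 12.92

The golden rule sets f'(k) = n + g + δ, i.e. α·k^(α−1) = n + g + δ.
So k^(1−α) = α / (n + g + δ) = 0.36 / 0.070 = 5.1429.
k_gold = 5.1429^(1/0.64) ≈ 12.9200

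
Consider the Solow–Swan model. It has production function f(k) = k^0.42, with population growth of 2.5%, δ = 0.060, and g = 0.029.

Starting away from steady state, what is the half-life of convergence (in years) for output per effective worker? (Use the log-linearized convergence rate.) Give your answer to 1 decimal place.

Near the steady state the convergence rate is λ = (1 − α)(n + g + δ).
λ = (1 − 0.42) × 0.114 = 0.58 × 0.114 = 0.06612
Half-life = ln 2 / λ = 0.6931 / 0.06612 ≈ 10.48 years

about 10.5 years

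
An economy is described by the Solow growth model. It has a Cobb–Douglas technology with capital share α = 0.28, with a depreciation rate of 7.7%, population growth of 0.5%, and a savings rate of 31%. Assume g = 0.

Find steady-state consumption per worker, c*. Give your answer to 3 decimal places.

Steady state requires s·f(k) = (n + δ)·k, i.e. s·k^α = (n + δ)·k.
Rearranging, k^(1−α) = s / (n + δ).
k^0.72 = 0.31 / (0.005 + 0.077) = 0.31 / 0.082 = 3.7805
k* = 3.7805^(1/0.72) ≈ 6.3409
y* = (k*)^α = 6.3409^0.28 ≈ 1.6773
c* = (1 − s)·y* = (1 − 0.31) × 1.6773 ≈ 1.1573

c* ≈ 1.157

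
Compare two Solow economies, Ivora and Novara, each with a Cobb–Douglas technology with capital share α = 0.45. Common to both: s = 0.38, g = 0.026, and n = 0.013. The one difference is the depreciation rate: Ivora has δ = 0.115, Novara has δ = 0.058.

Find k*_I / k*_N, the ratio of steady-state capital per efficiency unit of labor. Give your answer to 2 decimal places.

k*_I / k*_N ≈ 0.43

Steady-state k* = [s/(n + g + δ)]^(1/(1−α)), so the ratio is [ (s_I/(n + g + δ)_I) / (s_N/(n + g + δ)_N) ]^1.8182.
s_I/(n + g + δ)_I = 0.38/0.154 = 2.4675; s_N/(n + g + δ)_N = 0.38/0.097 = 3.9175.
Ratio = (2.4675/3.9175)^1.8182 = 0.6299^1.8182 ≈ 0.4316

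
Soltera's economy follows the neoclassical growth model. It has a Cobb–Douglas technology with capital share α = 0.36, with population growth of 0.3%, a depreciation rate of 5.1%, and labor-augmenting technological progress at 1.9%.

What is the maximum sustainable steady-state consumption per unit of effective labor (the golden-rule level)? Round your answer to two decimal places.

c_gold ≈ 1.57

At the golden rule, f'(k) = n + g + δ, so α·k^(α−1) = n + g + δ and k_gold = (α/(n + g + δ))^(1/(1−α)).
k_gold = (0.36/0.073)^(1/0.64) = 4.9315^1.5625 ≈ 12.0998
c_gold = f(k_gold) − (n + g + δ)·k_gold = 2.4536 − 0.073×12.0998 ≈ 1.5703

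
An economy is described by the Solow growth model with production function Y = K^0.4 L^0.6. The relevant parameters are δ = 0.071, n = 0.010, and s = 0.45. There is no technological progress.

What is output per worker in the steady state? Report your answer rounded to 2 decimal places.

y* ≈ 3.14

Steady state requires s·f(k) = (n + δ)·k, i.e. s·k^α = (n + δ)·k.
Dividing both sides by k: k^(1−α) = s / (n + δ).
k^0.6 = 0.45 / (0.010 + 0.071) = 0.45 / 0.081 = 5.5556
k* = 5.5556^(1/0.6) ≈ 17.4268
y* = (k*)^α = 17.4268^0.4 ≈ 3.1368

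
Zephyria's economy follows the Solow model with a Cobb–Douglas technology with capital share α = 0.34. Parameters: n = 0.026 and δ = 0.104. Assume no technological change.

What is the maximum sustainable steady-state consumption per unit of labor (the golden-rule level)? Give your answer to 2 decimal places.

At the golden rule, f'(k) = n + δ, so α·k^(α−1) = n + δ and k_gold = (α/(n + δ))^(1/(1−α)).
k_gold = (0.34/0.130)^(1/0.66) = 2.6154^1.5152 ≈ 4.2919
c_gold = f(k_gold) − (n + δ)·k_gold = 1.6410 − 0.130×4.2919 ≈ 1.0831

c_gold ≈ 1.08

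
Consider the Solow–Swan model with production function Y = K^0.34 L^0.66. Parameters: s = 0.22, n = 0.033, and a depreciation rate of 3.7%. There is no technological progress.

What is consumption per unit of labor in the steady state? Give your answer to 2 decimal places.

In steady state, investment equals break-even investment: s·k^α = (n + δ)·k.
Rearranging, k^(1−α) = s / (n + δ).
k^0.66 = 0.22 / (0.033 + 0.037) = 0.22 / 0.070 = 3.1429
k* = 3.1429^(1/0.66) ≈ 5.6693
y* = (k*)^α = 5.6693^0.34 ≈ 1.8038
c* = (1 − s)·y* = (1 − 0.22) × 1.8038 ≈ 1.4070

c* ≈ 1.41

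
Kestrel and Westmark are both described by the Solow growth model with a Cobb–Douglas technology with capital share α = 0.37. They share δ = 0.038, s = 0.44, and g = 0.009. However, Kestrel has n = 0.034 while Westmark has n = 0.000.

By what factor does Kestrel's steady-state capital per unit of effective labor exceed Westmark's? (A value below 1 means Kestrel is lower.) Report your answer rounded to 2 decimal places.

ratio ≈ 0.42

Steady-state k* = [s/(n + g + δ)]^(1/(1−α)), so the ratio is [ (s_K/(n + g + δ)_K) / (s_W/(n + g + δ)_W) ]^1.5873.
s_K/(n + g + δ)_K = 0.44/0.081 = 5.4321; s_W/(n + g + δ)_W = 0.44/0.047 = 9.3617.
Ratio = (5.4321/9.3617)^1.5873 = 0.5802^1.5873 ≈ 0.4214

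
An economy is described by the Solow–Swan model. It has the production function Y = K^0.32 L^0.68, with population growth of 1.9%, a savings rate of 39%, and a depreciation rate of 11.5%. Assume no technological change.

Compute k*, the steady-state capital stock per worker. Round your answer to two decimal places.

k* = 4.81

In steady state, investment equals break-even investment: s·k^α = (n + δ)·k.
Dividing both sides by k: k^(1−α) = s / (n + δ).
k^0.68 = 0.39 / (0.019 + 0.115) = 0.39 / 0.134 = 2.9104
k* = 2.9104^(1/0.68) ≈ 4.8115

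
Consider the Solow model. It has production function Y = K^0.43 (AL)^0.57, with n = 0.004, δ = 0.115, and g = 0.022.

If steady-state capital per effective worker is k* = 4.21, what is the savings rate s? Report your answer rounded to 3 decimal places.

s ≈ 0.320

In steady state, investment equals break-even investment: s·k^α = (n + g + δ)·k.
So s / (n + g + δ) = (k*)^(1−α) = 4.21^0.57 = 2.2690.
Therefore s = 2.2690 × (n + g + δ) = 2.2690 × 0.141 = 0.3199.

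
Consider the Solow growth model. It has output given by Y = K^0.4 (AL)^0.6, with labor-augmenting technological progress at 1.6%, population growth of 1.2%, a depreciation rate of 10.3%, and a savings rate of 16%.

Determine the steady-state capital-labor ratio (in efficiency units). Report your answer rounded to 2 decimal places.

k* = 1.40

Steady state requires s·f(k) = (n + g + δ)·k, i.e. s·k^α = (n + g + δ)·k.
Dividing both sides by k: k^(1−α) = s / (n + g + δ).
k^0.6 = 0.16 / (0.012 + 0.016 + 0.103) = 0.16 / 0.131 = 1.2214
k* = 1.2214^(1/0.6) ≈ 1.3956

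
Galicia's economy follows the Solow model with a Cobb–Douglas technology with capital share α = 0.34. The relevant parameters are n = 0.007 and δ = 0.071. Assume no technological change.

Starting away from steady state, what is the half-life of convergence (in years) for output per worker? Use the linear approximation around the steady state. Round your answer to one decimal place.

t_½ ≈ 13.5 years

Near the steady state the convergence rate is λ = (1 − α)(n + δ).
λ = (1 − 0.34) × 0.078 = 0.66 × 0.078 = 0.05148
Half-life = ln 2 / λ = 0.6931 / 0.05148 ≈ 13.46 years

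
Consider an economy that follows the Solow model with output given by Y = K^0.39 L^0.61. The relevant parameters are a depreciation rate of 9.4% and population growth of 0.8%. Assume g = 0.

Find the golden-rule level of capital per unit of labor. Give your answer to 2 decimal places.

k_gold ≈ 9.01

The golden rule sets f'(k) = n + δ, i.e. α·k^(α−1) = n + δ.
So k^(1−α) = α / (n + δ) = 0.39 / 0.102 = 3.8235.
k_gold = 3.8235^(1/0.61) ≈ 9.0127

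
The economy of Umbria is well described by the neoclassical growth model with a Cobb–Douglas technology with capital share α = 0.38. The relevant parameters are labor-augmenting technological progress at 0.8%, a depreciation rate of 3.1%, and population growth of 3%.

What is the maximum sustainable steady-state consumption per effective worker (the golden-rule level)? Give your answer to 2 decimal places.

At the golden rule, f'(k) = n + g + δ, so α·k^(α−1) = n + g + δ and k_gold = (α/(n + g + δ))^(1/(1−α)).
k_gold = (0.38/0.069)^(1/0.62) = 5.5072^1.6129 ≈ 15.6692
c_gold = f(k_gold) − (n + g + δ)·k_gold = 2.8452 − 0.069×15.6692 ≈ 1.7640

c_gold ≈ 1.76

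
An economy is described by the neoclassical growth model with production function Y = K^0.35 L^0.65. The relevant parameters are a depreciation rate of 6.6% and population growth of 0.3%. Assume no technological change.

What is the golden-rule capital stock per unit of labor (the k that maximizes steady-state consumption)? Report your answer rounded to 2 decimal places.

The golden rule sets f'(k) = n + δ, i.e. α·k^(α−1) = n + δ.
So k^(1−α) = α / (n + δ) = 0.35 / 0.069 = 5.0725.
k_gold = 5.0725^(1/0.65) ≈ 12.1607

k_gold ≈ 12.16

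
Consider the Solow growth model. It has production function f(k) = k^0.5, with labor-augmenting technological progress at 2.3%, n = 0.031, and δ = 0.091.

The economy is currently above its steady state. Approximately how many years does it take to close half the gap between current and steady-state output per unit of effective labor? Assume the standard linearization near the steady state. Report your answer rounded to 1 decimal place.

Near the steady state the convergence rate is λ = (1 − α)(n + g + δ).
λ = (1 − 0.5) × 0.145 = 0.5 × 0.145 = 0.0725
Half-life = ln 2 / λ = 0.6931 / 0.0725 ≈ 9.56 years

t_½ ≈ 9.6 years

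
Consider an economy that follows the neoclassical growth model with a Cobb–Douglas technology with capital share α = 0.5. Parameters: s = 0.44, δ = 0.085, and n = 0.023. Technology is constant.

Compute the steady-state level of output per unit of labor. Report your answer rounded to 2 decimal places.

Steady state requires s·f(k) = (n + δ)·k, i.e. s·k^α = (n + δ)·k.
Rearranging, k^(1−α) = s / (n + δ).
k^0.5 = 0.44 / (0.023 + 0.085) = 0.44 / 0.108 = 4.0741
k* = 4.0741^(1/0.5) ≈ 16.5983
y* = (k*)^α = 16.5983^0.5 ≈ 4.0741

y* ≈ 4.07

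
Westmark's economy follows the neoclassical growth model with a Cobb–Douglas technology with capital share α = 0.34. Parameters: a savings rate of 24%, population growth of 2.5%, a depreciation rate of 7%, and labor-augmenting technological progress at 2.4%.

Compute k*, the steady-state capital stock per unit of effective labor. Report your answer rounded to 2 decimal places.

k* = 2.89

At the steady state, Δk = 0, so s·k^α = (n + g + δ)·k.
Dividing both sides by k: k^(1−α) = s / (n + g + δ).
k^0.66 = 0.24 / (0.025 + 0.024 + 0.070) = 0.24 / 0.119 = 2.0168
k* = 2.0168^(1/0.66) ≈ 2.8947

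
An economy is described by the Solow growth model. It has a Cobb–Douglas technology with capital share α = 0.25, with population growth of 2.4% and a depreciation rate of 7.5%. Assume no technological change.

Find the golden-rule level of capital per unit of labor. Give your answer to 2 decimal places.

k_gold ≈ 3.44

The golden rule sets f'(k) = n + δ, i.e. α·k^(α−1) = n + δ.
So k^(1−α) = α / (n + δ) = 0.25 / 0.099 = 2.5253.
k_gold = 2.5253^(1/0.75) ≈ 3.4389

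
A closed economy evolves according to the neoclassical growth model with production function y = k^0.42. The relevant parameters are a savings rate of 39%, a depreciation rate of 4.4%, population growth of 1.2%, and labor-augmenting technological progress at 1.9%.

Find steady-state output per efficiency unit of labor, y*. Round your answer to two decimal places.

y* = 3.30

Steady state requires s·f(k) = (n + g + δ)·k, i.e. s·k^α = (n + g + δ)·k.
Dividing both sides by k: k^(1−α) = s / (n + g + δ).
k^0.58 = 0.39 / (0.012 + 0.019 + 0.044) = 0.39 / 0.075 = 5.2000
k* = 5.2000^(1/0.58) ≈ 17.1589
y* = (k*)^α = 17.1589^0.42 ≈ 3.2998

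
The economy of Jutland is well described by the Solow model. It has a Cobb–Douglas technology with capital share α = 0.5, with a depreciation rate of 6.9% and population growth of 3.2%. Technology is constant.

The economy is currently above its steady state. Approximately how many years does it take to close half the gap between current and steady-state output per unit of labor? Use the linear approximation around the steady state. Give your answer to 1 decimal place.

half-life ≈ 13.7 years

Near the steady state the convergence rate is λ = (1 − α)(n + δ).
λ = (1 − 0.5) × 0.101 = 0.5 × 0.101 = 0.0505
Half-life = ln 2 / λ = 0.6931 / 0.0505 ≈ 13.72 years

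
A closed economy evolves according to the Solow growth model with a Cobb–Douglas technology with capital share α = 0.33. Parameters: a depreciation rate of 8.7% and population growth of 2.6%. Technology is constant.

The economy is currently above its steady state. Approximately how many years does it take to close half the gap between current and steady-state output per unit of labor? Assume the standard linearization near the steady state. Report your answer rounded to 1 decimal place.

Near the steady state the convergence rate is λ = (1 − α)(n + δ).
λ = (1 − 0.33) × 0.113 = 0.67 × 0.113 = 0.07571
Half-life = ln 2 / λ = 0.6931 / 0.07571 ≈ 9.15 years

about 9.2 years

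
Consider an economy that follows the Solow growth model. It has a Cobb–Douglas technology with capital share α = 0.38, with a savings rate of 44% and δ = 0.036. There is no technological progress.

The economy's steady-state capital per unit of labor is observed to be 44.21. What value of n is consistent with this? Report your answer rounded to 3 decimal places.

In steady state, investment equals break-even investment: s·k^α = (n + δ)·k.
So s / (n + δ) = (k*)^(1−α) = 44.21^0.62 = 10.4767.
Therefore n + δ = s / 10.4767 = 0.44 / 10.4767 = 0.0420, so n = 0.0420 − 0.036 = 0.0060.

n ≈ 0.006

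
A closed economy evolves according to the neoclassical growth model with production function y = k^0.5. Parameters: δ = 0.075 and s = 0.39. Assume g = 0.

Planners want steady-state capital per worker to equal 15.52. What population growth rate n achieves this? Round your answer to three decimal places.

n ≈ 0.024

At the steady state, Δk = 0, so s·k^α = (n + δ)·k.
So s / (n + δ) = (k*)^(1−α) = 15.52^0.5 = 3.9395.
Therefore n + δ = s / 3.9395 = 0.39 / 3.9395 = 0.0990, so n = 0.0990 − 0.075 = 0.0240.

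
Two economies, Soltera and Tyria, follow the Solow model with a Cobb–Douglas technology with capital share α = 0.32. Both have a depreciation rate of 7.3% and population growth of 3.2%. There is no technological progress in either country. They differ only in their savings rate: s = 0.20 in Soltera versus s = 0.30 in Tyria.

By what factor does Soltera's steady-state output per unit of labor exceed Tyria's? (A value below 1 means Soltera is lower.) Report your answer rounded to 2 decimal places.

y*_S / y*_T ≈ 0.83

Steady-state y* = [s/(n + δ)]^(α/(1−α)), so the ratio is [ (s_S/(n + δ)_S) / (s_T/(n + δ)_T) ]^0.4706.
s_S/(n + δ)_S = 0.20/0.105 = 1.9048; s_T/(n + δ)_T = 0.30/0.105 = 2.8571.
Ratio = (1.9048/2.8571)^0.4706 = 0.6667^0.4706 ≈ 0.8263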